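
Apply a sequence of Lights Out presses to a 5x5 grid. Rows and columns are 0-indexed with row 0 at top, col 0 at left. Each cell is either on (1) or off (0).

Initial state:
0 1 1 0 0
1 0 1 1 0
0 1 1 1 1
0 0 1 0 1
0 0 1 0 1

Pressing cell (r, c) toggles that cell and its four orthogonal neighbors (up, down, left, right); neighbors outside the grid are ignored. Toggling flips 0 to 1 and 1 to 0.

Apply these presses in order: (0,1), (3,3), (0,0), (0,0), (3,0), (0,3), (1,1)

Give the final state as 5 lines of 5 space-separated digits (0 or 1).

Answer: 1 1 1 1 1
0 0 0 0 0
1 0 1 0 1
1 1 0 1 0
1 0 1 1 1

Derivation:
After press 1 at (0,1):
1 0 0 0 0
1 1 1 1 0
0 1 1 1 1
0 0 1 0 1
0 0 1 0 1

After press 2 at (3,3):
1 0 0 0 0
1 1 1 1 0
0 1 1 0 1
0 0 0 1 0
0 0 1 1 1

After press 3 at (0,0):
0 1 0 0 0
0 1 1 1 0
0 1 1 0 1
0 0 0 1 0
0 0 1 1 1

After press 4 at (0,0):
1 0 0 0 0
1 1 1 1 0
0 1 1 0 1
0 0 0 1 0
0 0 1 1 1

After press 5 at (3,0):
1 0 0 0 0
1 1 1 1 0
1 1 1 0 1
1 1 0 1 0
1 0 1 1 1

After press 6 at (0,3):
1 0 1 1 1
1 1 1 0 0
1 1 1 0 1
1 1 0 1 0
1 0 1 1 1

After press 7 at (1,1):
1 1 1 1 1
0 0 0 0 0
1 0 1 0 1
1 1 0 1 0
1 0 1 1 1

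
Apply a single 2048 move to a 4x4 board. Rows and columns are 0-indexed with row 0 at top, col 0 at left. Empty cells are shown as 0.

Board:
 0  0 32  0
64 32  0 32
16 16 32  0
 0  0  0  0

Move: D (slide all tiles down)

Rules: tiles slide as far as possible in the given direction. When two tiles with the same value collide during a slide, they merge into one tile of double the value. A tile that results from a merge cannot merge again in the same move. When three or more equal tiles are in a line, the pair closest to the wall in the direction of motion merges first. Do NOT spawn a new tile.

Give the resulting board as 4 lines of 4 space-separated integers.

Answer:  0  0  0  0
 0  0  0  0
64 32  0  0
16 16 64 32

Derivation:
Slide down:
col 0: [0, 64, 16, 0] -> [0, 0, 64, 16]
col 1: [0, 32, 16, 0] -> [0, 0, 32, 16]
col 2: [32, 0, 32, 0] -> [0, 0, 0, 64]
col 3: [0, 32, 0, 0] -> [0, 0, 0, 32]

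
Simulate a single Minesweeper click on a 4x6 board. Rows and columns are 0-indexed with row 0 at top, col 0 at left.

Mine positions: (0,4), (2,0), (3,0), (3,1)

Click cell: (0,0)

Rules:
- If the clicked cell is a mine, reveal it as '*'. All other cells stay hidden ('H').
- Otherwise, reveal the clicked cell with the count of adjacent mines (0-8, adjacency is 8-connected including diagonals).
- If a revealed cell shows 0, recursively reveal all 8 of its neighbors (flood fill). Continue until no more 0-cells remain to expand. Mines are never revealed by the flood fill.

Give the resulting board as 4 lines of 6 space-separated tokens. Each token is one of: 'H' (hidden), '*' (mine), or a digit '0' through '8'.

0 0 0 1 H H
1 1 0 1 1 1
H 3 1 0 0 0
H H 1 0 0 0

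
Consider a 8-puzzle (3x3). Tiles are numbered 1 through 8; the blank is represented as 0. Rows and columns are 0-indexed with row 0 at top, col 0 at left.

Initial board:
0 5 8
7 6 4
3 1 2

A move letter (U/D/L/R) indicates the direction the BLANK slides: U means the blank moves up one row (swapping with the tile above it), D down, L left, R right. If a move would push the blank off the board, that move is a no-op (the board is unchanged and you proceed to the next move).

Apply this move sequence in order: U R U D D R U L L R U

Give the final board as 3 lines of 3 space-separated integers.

Answer: 5 0 8
7 6 1
3 2 4

Derivation:
After move 1 (U):
0 5 8
7 6 4
3 1 2

After move 2 (R):
5 0 8
7 6 4
3 1 2

After move 3 (U):
5 0 8
7 6 4
3 1 2

After move 4 (D):
5 6 8
7 0 4
3 1 2

After move 5 (D):
5 6 8
7 1 4
3 0 2

After move 6 (R):
5 6 8
7 1 4
3 2 0

After move 7 (U):
5 6 8
7 1 0
3 2 4

After move 8 (L):
5 6 8
7 0 1
3 2 4

After move 9 (L):
5 6 8
0 7 1
3 2 4

After move 10 (R):
5 6 8
7 0 1
3 2 4

After move 11 (U):
5 0 8
7 6 1
3 2 4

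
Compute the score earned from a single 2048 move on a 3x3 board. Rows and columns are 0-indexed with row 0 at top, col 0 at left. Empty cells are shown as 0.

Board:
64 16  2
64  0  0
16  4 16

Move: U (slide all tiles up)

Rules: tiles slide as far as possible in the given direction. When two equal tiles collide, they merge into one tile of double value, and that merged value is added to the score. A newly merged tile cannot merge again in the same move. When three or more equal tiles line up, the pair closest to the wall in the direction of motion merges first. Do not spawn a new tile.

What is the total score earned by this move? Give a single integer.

Slide up:
col 0: [64, 64, 16] -> [128, 16, 0]  score +128 (running 128)
col 1: [16, 0, 4] -> [16, 4, 0]  score +0 (running 128)
col 2: [2, 0, 16] -> [2, 16, 0]  score +0 (running 128)
Board after move:
128  16   2
 16   4  16
  0   0   0

Answer: 128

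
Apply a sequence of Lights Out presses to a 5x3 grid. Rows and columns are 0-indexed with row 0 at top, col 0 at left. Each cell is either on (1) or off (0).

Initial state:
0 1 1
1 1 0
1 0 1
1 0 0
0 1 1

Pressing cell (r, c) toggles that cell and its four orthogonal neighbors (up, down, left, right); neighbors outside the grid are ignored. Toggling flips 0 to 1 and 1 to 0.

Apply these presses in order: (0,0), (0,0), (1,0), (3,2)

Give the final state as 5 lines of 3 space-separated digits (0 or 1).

Answer: 1 1 1
0 0 0
0 0 0
1 1 1
0 1 0

Derivation:
After press 1 at (0,0):
1 0 1
0 1 0
1 0 1
1 0 0
0 1 1

After press 2 at (0,0):
0 1 1
1 1 0
1 0 1
1 0 0
0 1 1

After press 3 at (1,0):
1 1 1
0 0 0
0 0 1
1 0 0
0 1 1

After press 4 at (3,2):
1 1 1
0 0 0
0 0 0
1 1 1
0 1 0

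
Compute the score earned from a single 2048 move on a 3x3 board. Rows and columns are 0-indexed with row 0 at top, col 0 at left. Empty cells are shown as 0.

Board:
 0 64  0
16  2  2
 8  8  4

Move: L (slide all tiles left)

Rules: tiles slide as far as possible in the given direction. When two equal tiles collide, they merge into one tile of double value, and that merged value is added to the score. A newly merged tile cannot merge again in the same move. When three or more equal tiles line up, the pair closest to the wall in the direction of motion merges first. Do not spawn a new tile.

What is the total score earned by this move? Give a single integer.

Answer: 20

Derivation:
Slide left:
row 0: [0, 64, 0] -> [64, 0, 0]  score +0 (running 0)
row 1: [16, 2, 2] -> [16, 4, 0]  score +4 (running 4)
row 2: [8, 8, 4] -> [16, 4, 0]  score +16 (running 20)
Board after move:
64  0  0
16  4  0
16  4  0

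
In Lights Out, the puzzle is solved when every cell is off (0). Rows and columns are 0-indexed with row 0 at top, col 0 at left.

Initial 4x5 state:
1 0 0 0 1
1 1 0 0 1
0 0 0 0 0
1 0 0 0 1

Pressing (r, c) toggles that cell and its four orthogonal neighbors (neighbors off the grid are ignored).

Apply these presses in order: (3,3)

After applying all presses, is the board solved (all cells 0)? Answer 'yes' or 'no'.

Answer: no

Derivation:
After press 1 at (3,3):
1 0 0 0 1
1 1 0 0 1
0 0 0 1 0
1 0 1 1 0

Lights still on: 9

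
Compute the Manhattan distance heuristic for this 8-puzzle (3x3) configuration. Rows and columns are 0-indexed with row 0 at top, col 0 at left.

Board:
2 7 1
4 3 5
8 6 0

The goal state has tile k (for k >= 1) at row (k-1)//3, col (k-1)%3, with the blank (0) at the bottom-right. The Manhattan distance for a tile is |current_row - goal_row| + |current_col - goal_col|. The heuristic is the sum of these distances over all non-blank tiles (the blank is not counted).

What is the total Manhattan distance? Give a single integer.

Answer: 12

Derivation:
Tile 2: at (0,0), goal (0,1), distance |0-0|+|0-1| = 1
Tile 7: at (0,1), goal (2,0), distance |0-2|+|1-0| = 3
Tile 1: at (0,2), goal (0,0), distance |0-0|+|2-0| = 2
Tile 4: at (1,0), goal (1,0), distance |1-1|+|0-0| = 0
Tile 3: at (1,1), goal (0,2), distance |1-0|+|1-2| = 2
Tile 5: at (1,2), goal (1,1), distance |1-1|+|2-1| = 1
Tile 8: at (2,0), goal (2,1), distance |2-2|+|0-1| = 1
Tile 6: at (2,1), goal (1,2), distance |2-1|+|1-2| = 2
Sum: 1 + 3 + 2 + 0 + 2 + 1 + 1 + 2 = 12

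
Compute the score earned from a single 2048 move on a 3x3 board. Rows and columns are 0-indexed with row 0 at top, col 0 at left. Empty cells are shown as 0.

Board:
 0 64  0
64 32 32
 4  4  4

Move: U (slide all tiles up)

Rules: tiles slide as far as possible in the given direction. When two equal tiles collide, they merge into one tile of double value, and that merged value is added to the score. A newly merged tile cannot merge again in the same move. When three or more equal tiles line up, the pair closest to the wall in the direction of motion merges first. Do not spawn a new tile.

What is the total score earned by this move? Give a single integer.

Answer: 0

Derivation:
Slide up:
col 0: [0, 64, 4] -> [64, 4, 0]  score +0 (running 0)
col 1: [64, 32, 4] -> [64, 32, 4]  score +0 (running 0)
col 2: [0, 32, 4] -> [32, 4, 0]  score +0 (running 0)
Board after move:
64 64 32
 4 32  4
 0  4  0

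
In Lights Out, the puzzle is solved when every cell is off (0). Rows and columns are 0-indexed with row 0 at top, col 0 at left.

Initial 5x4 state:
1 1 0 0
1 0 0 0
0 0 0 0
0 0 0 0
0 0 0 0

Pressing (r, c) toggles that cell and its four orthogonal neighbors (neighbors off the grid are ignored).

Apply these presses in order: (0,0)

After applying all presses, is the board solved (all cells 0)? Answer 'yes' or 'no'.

After press 1 at (0,0):
0 0 0 0
0 0 0 0
0 0 0 0
0 0 0 0
0 0 0 0

Lights still on: 0

Answer: yes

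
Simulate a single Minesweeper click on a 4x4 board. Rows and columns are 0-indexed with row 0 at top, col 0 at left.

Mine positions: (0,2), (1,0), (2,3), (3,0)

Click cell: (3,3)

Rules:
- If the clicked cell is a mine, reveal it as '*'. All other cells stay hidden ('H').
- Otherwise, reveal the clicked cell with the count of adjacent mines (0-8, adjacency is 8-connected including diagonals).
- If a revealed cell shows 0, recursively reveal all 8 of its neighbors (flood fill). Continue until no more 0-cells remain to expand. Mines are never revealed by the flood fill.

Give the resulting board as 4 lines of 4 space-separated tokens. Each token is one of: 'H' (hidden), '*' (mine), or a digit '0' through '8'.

H H H H
H H H H
H H H H
H H H 1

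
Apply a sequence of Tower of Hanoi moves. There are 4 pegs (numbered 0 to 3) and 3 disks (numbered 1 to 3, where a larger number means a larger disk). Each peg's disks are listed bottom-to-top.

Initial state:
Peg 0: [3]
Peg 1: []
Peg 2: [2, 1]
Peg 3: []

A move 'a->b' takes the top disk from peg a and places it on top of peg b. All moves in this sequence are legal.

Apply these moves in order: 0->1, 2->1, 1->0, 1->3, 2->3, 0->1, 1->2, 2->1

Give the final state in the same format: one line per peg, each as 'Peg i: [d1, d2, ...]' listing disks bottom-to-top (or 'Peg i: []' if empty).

After move 1 (0->1):
Peg 0: []
Peg 1: [3]
Peg 2: [2, 1]
Peg 3: []

After move 2 (2->1):
Peg 0: []
Peg 1: [3, 1]
Peg 2: [2]
Peg 3: []

After move 3 (1->0):
Peg 0: [1]
Peg 1: [3]
Peg 2: [2]
Peg 3: []

After move 4 (1->3):
Peg 0: [1]
Peg 1: []
Peg 2: [2]
Peg 3: [3]

After move 5 (2->3):
Peg 0: [1]
Peg 1: []
Peg 2: []
Peg 3: [3, 2]

After move 6 (0->1):
Peg 0: []
Peg 1: [1]
Peg 2: []
Peg 3: [3, 2]

After move 7 (1->2):
Peg 0: []
Peg 1: []
Peg 2: [1]
Peg 3: [3, 2]

After move 8 (2->1):
Peg 0: []
Peg 1: [1]
Peg 2: []
Peg 3: [3, 2]

Answer: Peg 0: []
Peg 1: [1]
Peg 2: []
Peg 3: [3, 2]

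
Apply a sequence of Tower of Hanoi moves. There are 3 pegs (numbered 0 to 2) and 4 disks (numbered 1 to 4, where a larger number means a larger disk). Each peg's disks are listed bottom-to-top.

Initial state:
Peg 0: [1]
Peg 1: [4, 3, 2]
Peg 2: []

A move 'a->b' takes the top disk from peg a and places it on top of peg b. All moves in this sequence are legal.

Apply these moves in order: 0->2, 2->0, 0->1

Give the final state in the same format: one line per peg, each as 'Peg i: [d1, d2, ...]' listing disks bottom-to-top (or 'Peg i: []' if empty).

After move 1 (0->2):
Peg 0: []
Peg 1: [4, 3, 2]
Peg 2: [1]

After move 2 (2->0):
Peg 0: [1]
Peg 1: [4, 3, 2]
Peg 2: []

After move 3 (0->1):
Peg 0: []
Peg 1: [4, 3, 2, 1]
Peg 2: []

Answer: Peg 0: []
Peg 1: [4, 3, 2, 1]
Peg 2: []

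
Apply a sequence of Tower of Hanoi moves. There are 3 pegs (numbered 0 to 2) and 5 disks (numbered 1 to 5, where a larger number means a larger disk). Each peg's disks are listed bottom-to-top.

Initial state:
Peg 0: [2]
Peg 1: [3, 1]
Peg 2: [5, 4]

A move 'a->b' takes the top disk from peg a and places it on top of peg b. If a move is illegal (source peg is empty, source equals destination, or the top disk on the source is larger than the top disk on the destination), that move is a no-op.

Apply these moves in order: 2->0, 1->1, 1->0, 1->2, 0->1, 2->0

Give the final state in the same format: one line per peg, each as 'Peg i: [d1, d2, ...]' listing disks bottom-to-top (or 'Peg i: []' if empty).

After move 1 (2->0):
Peg 0: [2]
Peg 1: [3, 1]
Peg 2: [5, 4]

After move 2 (1->1):
Peg 0: [2]
Peg 1: [3, 1]
Peg 2: [5, 4]

After move 3 (1->0):
Peg 0: [2, 1]
Peg 1: [3]
Peg 2: [5, 4]

After move 4 (1->2):
Peg 0: [2, 1]
Peg 1: []
Peg 2: [5, 4, 3]

After move 5 (0->1):
Peg 0: [2]
Peg 1: [1]
Peg 2: [5, 4, 3]

After move 6 (2->0):
Peg 0: [2]
Peg 1: [1]
Peg 2: [5, 4, 3]

Answer: Peg 0: [2]
Peg 1: [1]
Peg 2: [5, 4, 3]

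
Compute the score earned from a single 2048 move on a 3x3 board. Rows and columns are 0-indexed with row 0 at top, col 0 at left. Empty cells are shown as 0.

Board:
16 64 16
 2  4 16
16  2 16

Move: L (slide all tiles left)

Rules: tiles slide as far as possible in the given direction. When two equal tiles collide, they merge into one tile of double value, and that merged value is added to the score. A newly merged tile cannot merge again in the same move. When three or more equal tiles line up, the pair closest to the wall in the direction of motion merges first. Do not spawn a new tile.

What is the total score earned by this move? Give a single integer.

Slide left:
row 0: [16, 64, 16] -> [16, 64, 16]  score +0 (running 0)
row 1: [2, 4, 16] -> [2, 4, 16]  score +0 (running 0)
row 2: [16, 2, 16] -> [16, 2, 16]  score +0 (running 0)
Board after move:
16 64 16
 2  4 16
16  2 16

Answer: 0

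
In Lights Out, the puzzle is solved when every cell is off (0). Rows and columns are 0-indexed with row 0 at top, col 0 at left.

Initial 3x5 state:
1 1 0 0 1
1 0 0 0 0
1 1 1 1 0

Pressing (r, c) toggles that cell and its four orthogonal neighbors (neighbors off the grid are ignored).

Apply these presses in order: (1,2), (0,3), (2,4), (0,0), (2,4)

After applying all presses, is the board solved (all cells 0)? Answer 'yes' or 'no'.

After press 1 at (1,2):
1 1 1 0 1
1 1 1 1 0
1 1 0 1 0

After press 2 at (0,3):
1 1 0 1 0
1 1 1 0 0
1 1 0 1 0

After press 3 at (2,4):
1 1 0 1 0
1 1 1 0 1
1 1 0 0 1

After press 4 at (0,0):
0 0 0 1 0
0 1 1 0 1
1 1 0 0 1

After press 5 at (2,4):
0 0 0 1 0
0 1 1 0 0
1 1 0 1 0

Lights still on: 6

Answer: no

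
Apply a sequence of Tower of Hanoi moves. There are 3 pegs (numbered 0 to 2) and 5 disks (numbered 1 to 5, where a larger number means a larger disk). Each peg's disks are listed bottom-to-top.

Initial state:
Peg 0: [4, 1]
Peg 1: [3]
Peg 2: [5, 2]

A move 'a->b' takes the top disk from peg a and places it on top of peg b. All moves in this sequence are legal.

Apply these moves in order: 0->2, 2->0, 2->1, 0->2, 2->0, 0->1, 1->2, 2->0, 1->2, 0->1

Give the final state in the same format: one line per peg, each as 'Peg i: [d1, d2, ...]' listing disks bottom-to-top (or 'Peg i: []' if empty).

After move 1 (0->2):
Peg 0: [4]
Peg 1: [3]
Peg 2: [5, 2, 1]

After move 2 (2->0):
Peg 0: [4, 1]
Peg 1: [3]
Peg 2: [5, 2]

After move 3 (2->1):
Peg 0: [4, 1]
Peg 1: [3, 2]
Peg 2: [5]

After move 4 (0->2):
Peg 0: [4]
Peg 1: [3, 2]
Peg 2: [5, 1]

After move 5 (2->0):
Peg 0: [4, 1]
Peg 1: [3, 2]
Peg 2: [5]

After move 6 (0->1):
Peg 0: [4]
Peg 1: [3, 2, 1]
Peg 2: [5]

After move 7 (1->2):
Peg 0: [4]
Peg 1: [3, 2]
Peg 2: [5, 1]

After move 8 (2->0):
Peg 0: [4, 1]
Peg 1: [3, 2]
Peg 2: [5]

After move 9 (1->2):
Peg 0: [4, 1]
Peg 1: [3]
Peg 2: [5, 2]

After move 10 (0->1):
Peg 0: [4]
Peg 1: [3, 1]
Peg 2: [5, 2]

Answer: Peg 0: [4]
Peg 1: [3, 1]
Peg 2: [5, 2]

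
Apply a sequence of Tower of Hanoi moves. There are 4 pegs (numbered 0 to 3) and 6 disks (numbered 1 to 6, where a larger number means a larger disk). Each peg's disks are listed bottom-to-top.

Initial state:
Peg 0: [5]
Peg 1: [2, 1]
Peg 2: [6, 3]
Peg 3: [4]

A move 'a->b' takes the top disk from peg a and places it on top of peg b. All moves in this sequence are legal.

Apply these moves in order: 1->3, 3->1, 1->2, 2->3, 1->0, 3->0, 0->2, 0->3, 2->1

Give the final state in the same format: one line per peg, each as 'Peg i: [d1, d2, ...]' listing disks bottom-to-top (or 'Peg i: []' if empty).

After move 1 (1->3):
Peg 0: [5]
Peg 1: [2]
Peg 2: [6, 3]
Peg 3: [4, 1]

After move 2 (3->1):
Peg 0: [5]
Peg 1: [2, 1]
Peg 2: [6, 3]
Peg 3: [4]

After move 3 (1->2):
Peg 0: [5]
Peg 1: [2]
Peg 2: [6, 3, 1]
Peg 3: [4]

After move 4 (2->3):
Peg 0: [5]
Peg 1: [2]
Peg 2: [6, 3]
Peg 3: [4, 1]

After move 5 (1->0):
Peg 0: [5, 2]
Peg 1: []
Peg 2: [6, 3]
Peg 3: [4, 1]

After move 6 (3->0):
Peg 0: [5, 2, 1]
Peg 1: []
Peg 2: [6, 3]
Peg 3: [4]

After move 7 (0->2):
Peg 0: [5, 2]
Peg 1: []
Peg 2: [6, 3, 1]
Peg 3: [4]

After move 8 (0->3):
Peg 0: [5]
Peg 1: []
Peg 2: [6, 3, 1]
Peg 3: [4, 2]

After move 9 (2->1):
Peg 0: [5]
Peg 1: [1]
Peg 2: [6, 3]
Peg 3: [4, 2]

Answer: Peg 0: [5]
Peg 1: [1]
Peg 2: [6, 3]
Peg 3: [4, 2]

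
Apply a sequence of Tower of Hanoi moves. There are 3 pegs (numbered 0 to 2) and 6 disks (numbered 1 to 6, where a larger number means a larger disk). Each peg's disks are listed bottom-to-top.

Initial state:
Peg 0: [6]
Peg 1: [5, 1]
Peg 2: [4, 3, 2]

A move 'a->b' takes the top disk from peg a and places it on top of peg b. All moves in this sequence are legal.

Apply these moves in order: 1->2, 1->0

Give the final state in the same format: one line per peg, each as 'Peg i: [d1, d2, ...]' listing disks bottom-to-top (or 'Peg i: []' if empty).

After move 1 (1->2):
Peg 0: [6]
Peg 1: [5]
Peg 2: [4, 3, 2, 1]

After move 2 (1->0):
Peg 0: [6, 5]
Peg 1: []
Peg 2: [4, 3, 2, 1]

Answer: Peg 0: [6, 5]
Peg 1: []
Peg 2: [4, 3, 2, 1]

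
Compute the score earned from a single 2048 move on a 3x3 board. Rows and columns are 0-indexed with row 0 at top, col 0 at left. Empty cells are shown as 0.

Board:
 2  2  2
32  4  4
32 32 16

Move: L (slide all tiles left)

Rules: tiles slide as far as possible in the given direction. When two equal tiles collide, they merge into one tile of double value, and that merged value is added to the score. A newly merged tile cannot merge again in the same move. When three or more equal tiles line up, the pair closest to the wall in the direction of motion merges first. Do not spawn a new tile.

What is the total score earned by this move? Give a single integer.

Slide left:
row 0: [2, 2, 2] -> [4, 2, 0]  score +4 (running 4)
row 1: [32, 4, 4] -> [32, 8, 0]  score +8 (running 12)
row 2: [32, 32, 16] -> [64, 16, 0]  score +64 (running 76)
Board after move:
 4  2  0
32  8  0
64 16  0

Answer: 76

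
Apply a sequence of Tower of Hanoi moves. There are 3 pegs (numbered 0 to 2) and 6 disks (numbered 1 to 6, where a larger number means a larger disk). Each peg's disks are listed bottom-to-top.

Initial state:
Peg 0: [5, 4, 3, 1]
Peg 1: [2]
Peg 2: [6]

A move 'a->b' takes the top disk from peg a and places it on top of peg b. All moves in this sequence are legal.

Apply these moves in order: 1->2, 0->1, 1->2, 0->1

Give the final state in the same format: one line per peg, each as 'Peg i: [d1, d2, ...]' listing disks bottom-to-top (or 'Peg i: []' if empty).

After move 1 (1->2):
Peg 0: [5, 4, 3, 1]
Peg 1: []
Peg 2: [6, 2]

After move 2 (0->1):
Peg 0: [5, 4, 3]
Peg 1: [1]
Peg 2: [6, 2]

After move 3 (1->2):
Peg 0: [5, 4, 3]
Peg 1: []
Peg 2: [6, 2, 1]

After move 4 (0->1):
Peg 0: [5, 4]
Peg 1: [3]
Peg 2: [6, 2, 1]

Answer: Peg 0: [5, 4]
Peg 1: [3]
Peg 2: [6, 2, 1]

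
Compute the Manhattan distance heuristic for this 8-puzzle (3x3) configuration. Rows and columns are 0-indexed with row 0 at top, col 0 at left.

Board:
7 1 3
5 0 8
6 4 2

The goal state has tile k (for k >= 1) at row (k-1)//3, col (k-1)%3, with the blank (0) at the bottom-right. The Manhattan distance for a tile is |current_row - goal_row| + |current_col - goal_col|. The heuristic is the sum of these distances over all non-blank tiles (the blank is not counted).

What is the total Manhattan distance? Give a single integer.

Answer: 14

Derivation:
Tile 7: at (0,0), goal (2,0), distance |0-2|+|0-0| = 2
Tile 1: at (0,1), goal (0,0), distance |0-0|+|1-0| = 1
Tile 3: at (0,2), goal (0,2), distance |0-0|+|2-2| = 0
Tile 5: at (1,0), goal (1,1), distance |1-1|+|0-1| = 1
Tile 8: at (1,2), goal (2,1), distance |1-2|+|2-1| = 2
Tile 6: at (2,0), goal (1,2), distance |2-1|+|0-2| = 3
Tile 4: at (2,1), goal (1,0), distance |2-1|+|1-0| = 2
Tile 2: at (2,2), goal (0,1), distance |2-0|+|2-1| = 3
Sum: 2 + 1 + 0 + 1 + 2 + 3 + 2 + 3 = 14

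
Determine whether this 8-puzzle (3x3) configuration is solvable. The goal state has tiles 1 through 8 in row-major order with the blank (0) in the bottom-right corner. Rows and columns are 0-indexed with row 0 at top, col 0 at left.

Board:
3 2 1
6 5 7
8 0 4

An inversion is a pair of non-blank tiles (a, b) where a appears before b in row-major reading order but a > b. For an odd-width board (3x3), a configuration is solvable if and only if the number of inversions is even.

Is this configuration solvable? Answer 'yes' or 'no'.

Inversions (pairs i<j in row-major order where tile[i] > tile[j] > 0): 8
8 is even, so the puzzle is solvable.

Answer: yes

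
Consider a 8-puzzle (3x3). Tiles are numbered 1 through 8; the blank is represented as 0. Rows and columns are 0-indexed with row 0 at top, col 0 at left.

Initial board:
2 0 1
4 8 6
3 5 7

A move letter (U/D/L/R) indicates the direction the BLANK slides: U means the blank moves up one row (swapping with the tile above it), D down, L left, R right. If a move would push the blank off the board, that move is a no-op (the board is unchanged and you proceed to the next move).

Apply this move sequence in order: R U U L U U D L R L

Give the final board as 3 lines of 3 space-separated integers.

After move 1 (R):
2 1 0
4 8 6
3 5 7

After move 2 (U):
2 1 0
4 8 6
3 5 7

After move 3 (U):
2 1 0
4 8 6
3 5 7

After move 4 (L):
2 0 1
4 8 6
3 5 7

After move 5 (U):
2 0 1
4 8 6
3 5 7

After move 6 (U):
2 0 1
4 8 6
3 5 7

After move 7 (D):
2 8 1
4 0 6
3 5 7

After move 8 (L):
2 8 1
0 4 6
3 5 7

After move 9 (R):
2 8 1
4 0 6
3 5 7

After move 10 (L):
2 8 1
0 4 6
3 5 7

Answer: 2 8 1
0 4 6
3 5 7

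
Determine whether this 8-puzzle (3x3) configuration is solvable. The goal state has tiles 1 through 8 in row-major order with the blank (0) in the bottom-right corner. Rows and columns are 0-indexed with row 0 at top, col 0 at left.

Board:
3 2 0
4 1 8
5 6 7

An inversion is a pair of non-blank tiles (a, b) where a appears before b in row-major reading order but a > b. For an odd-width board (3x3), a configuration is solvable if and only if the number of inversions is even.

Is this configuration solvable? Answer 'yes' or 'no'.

Inversions (pairs i<j in row-major order where tile[i] > tile[j] > 0): 7
7 is odd, so the puzzle is not solvable.

Answer: no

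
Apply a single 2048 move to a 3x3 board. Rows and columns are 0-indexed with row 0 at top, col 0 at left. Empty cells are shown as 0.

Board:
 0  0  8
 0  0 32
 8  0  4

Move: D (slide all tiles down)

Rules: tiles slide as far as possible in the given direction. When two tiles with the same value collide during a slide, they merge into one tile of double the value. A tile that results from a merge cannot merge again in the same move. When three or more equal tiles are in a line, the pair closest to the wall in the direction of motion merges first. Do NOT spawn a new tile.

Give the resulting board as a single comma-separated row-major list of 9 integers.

Slide down:
col 0: [0, 0, 8] -> [0, 0, 8]
col 1: [0, 0, 0] -> [0, 0, 0]
col 2: [8, 32, 4] -> [8, 32, 4]

Answer: 0, 0, 8, 0, 0, 32, 8, 0, 4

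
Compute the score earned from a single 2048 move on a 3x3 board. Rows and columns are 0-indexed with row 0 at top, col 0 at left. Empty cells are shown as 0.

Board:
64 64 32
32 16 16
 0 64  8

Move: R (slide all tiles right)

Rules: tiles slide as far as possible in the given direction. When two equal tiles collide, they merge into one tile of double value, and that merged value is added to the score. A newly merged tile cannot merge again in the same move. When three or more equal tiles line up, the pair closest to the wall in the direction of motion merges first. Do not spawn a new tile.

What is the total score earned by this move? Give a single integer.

Answer: 160

Derivation:
Slide right:
row 0: [64, 64, 32] -> [0, 128, 32]  score +128 (running 128)
row 1: [32, 16, 16] -> [0, 32, 32]  score +32 (running 160)
row 2: [0, 64, 8] -> [0, 64, 8]  score +0 (running 160)
Board after move:
  0 128  32
  0  32  32
  0  64   8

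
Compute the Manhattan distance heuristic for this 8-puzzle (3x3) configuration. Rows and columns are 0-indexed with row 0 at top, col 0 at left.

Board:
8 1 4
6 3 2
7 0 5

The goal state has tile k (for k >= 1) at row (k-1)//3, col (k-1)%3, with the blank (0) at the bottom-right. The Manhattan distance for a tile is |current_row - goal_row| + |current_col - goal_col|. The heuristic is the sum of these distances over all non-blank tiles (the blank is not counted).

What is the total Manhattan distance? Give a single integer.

Tile 8: (0,0)->(2,1) = 3
Tile 1: (0,1)->(0,0) = 1
Tile 4: (0,2)->(1,0) = 3
Tile 6: (1,0)->(1,2) = 2
Tile 3: (1,1)->(0,2) = 2
Tile 2: (1,2)->(0,1) = 2
Tile 7: (2,0)->(2,0) = 0
Tile 5: (2,2)->(1,1) = 2
Sum: 3 + 1 + 3 + 2 + 2 + 2 + 0 + 2 = 15

Answer: 15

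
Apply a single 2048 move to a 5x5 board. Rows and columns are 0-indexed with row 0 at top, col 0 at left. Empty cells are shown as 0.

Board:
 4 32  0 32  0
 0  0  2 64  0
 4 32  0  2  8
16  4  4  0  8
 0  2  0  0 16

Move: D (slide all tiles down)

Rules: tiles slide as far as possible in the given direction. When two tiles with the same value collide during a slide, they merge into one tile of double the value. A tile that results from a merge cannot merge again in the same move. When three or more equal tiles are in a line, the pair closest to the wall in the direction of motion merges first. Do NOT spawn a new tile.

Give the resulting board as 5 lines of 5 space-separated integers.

Slide down:
col 0: [4, 0, 4, 16, 0] -> [0, 0, 0, 8, 16]
col 1: [32, 0, 32, 4, 2] -> [0, 0, 64, 4, 2]
col 2: [0, 2, 0, 4, 0] -> [0, 0, 0, 2, 4]
col 3: [32, 64, 2, 0, 0] -> [0, 0, 32, 64, 2]
col 4: [0, 0, 8, 8, 16] -> [0, 0, 0, 16, 16]

Answer:  0  0  0  0  0
 0  0  0  0  0
 0 64  0 32  0
 8  4  2 64 16
16  2  4  2 16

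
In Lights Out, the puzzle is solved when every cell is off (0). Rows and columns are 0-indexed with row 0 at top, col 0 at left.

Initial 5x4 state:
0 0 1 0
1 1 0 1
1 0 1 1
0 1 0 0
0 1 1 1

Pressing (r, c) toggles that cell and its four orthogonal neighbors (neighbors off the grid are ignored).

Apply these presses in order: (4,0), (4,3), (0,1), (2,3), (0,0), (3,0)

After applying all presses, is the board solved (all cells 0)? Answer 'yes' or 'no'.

Answer: yes

Derivation:
After press 1 at (4,0):
0 0 1 0
1 1 0 1
1 0 1 1
1 1 0 0
1 0 1 1

After press 2 at (4,3):
0 0 1 0
1 1 0 1
1 0 1 1
1 1 0 1
1 0 0 0

After press 3 at (0,1):
1 1 0 0
1 0 0 1
1 0 1 1
1 1 0 1
1 0 0 0

After press 4 at (2,3):
1 1 0 0
1 0 0 0
1 0 0 0
1 1 0 0
1 0 0 0

After press 5 at (0,0):
0 0 0 0
0 0 0 0
1 0 0 0
1 1 0 0
1 0 0 0

After press 6 at (3,0):
0 0 0 0
0 0 0 0
0 0 0 0
0 0 0 0
0 0 0 0

Lights still on: 0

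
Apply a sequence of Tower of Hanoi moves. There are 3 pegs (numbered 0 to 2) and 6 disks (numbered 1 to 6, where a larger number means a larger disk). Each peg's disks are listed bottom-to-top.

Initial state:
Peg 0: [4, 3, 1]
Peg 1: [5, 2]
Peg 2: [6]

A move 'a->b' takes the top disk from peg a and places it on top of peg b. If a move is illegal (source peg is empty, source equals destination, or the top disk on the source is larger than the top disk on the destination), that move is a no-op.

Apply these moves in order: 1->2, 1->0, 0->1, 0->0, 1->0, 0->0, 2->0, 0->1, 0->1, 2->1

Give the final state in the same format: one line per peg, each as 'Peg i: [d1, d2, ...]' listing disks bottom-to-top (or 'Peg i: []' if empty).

After move 1 (1->2):
Peg 0: [4, 3, 1]
Peg 1: [5]
Peg 2: [6, 2]

After move 2 (1->0):
Peg 0: [4, 3, 1]
Peg 1: [5]
Peg 2: [6, 2]

After move 3 (0->1):
Peg 0: [4, 3]
Peg 1: [5, 1]
Peg 2: [6, 2]

After move 4 (0->0):
Peg 0: [4, 3]
Peg 1: [5, 1]
Peg 2: [6, 2]

After move 5 (1->0):
Peg 0: [4, 3, 1]
Peg 1: [5]
Peg 2: [6, 2]

After move 6 (0->0):
Peg 0: [4, 3, 1]
Peg 1: [5]
Peg 2: [6, 2]

After move 7 (2->0):
Peg 0: [4, 3, 1]
Peg 1: [5]
Peg 2: [6, 2]

After move 8 (0->1):
Peg 0: [4, 3]
Peg 1: [5, 1]
Peg 2: [6, 2]

After move 9 (0->1):
Peg 0: [4, 3]
Peg 1: [5, 1]
Peg 2: [6, 2]

After move 10 (2->1):
Peg 0: [4, 3]
Peg 1: [5, 1]
Peg 2: [6, 2]

Answer: Peg 0: [4, 3]
Peg 1: [5, 1]
Peg 2: [6, 2]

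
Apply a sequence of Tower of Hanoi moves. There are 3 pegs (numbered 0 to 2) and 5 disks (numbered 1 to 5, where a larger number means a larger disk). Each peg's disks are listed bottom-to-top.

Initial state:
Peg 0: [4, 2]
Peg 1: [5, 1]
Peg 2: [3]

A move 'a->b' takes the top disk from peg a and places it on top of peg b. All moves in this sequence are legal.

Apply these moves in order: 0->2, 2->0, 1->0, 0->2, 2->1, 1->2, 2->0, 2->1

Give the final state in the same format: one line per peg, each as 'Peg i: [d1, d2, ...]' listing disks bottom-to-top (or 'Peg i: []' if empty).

After move 1 (0->2):
Peg 0: [4]
Peg 1: [5, 1]
Peg 2: [3, 2]

After move 2 (2->0):
Peg 0: [4, 2]
Peg 1: [5, 1]
Peg 2: [3]

After move 3 (1->0):
Peg 0: [4, 2, 1]
Peg 1: [5]
Peg 2: [3]

After move 4 (0->2):
Peg 0: [4, 2]
Peg 1: [5]
Peg 2: [3, 1]

After move 5 (2->1):
Peg 0: [4, 2]
Peg 1: [5, 1]
Peg 2: [3]

After move 6 (1->2):
Peg 0: [4, 2]
Peg 1: [5]
Peg 2: [3, 1]

After move 7 (2->0):
Peg 0: [4, 2, 1]
Peg 1: [5]
Peg 2: [3]

After move 8 (2->1):
Peg 0: [4, 2, 1]
Peg 1: [5, 3]
Peg 2: []

Answer: Peg 0: [4, 2, 1]
Peg 1: [5, 3]
Peg 2: []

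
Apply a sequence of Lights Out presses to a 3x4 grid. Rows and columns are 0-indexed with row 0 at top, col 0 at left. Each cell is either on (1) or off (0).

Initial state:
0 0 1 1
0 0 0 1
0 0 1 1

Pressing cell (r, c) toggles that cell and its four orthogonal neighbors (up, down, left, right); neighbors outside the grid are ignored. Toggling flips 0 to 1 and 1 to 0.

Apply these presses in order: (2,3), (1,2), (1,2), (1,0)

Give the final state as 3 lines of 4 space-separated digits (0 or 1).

Answer: 1 0 1 1
1 1 0 0
1 0 0 0

Derivation:
After press 1 at (2,3):
0 0 1 1
0 0 0 0
0 0 0 0

After press 2 at (1,2):
0 0 0 1
0 1 1 1
0 0 1 0

After press 3 at (1,2):
0 0 1 1
0 0 0 0
0 0 0 0

After press 4 at (1,0):
1 0 1 1
1 1 0 0
1 0 0 0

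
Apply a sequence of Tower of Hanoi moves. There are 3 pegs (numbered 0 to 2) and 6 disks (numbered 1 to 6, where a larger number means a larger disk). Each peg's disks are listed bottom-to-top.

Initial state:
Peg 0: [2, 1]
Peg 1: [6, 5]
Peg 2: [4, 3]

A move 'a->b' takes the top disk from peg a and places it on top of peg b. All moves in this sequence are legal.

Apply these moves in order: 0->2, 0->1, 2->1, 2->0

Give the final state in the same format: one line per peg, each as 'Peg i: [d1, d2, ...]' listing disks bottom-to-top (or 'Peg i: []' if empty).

Answer: Peg 0: [3]
Peg 1: [6, 5, 2, 1]
Peg 2: [4]

Derivation:
After move 1 (0->2):
Peg 0: [2]
Peg 1: [6, 5]
Peg 2: [4, 3, 1]

After move 2 (0->1):
Peg 0: []
Peg 1: [6, 5, 2]
Peg 2: [4, 3, 1]

After move 3 (2->1):
Peg 0: []
Peg 1: [6, 5, 2, 1]
Peg 2: [4, 3]

After move 4 (2->0):
Peg 0: [3]
Peg 1: [6, 5, 2, 1]
Peg 2: [4]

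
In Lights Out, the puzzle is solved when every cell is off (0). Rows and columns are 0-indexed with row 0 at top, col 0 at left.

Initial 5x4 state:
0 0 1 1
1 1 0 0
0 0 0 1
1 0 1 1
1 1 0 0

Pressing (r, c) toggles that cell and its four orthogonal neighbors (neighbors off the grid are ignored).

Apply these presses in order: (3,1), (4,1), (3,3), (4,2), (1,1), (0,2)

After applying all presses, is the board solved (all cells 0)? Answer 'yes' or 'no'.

After press 1 at (3,1):
0 0 1 1
1 1 0 0
0 1 0 1
0 1 0 1
1 0 0 0

After press 2 at (4,1):
0 0 1 1
1 1 0 0
0 1 0 1
0 0 0 1
0 1 1 0

After press 3 at (3,3):
0 0 1 1
1 1 0 0
0 1 0 0
0 0 1 0
0 1 1 1

After press 4 at (4,2):
0 0 1 1
1 1 0 0
0 1 0 0
0 0 0 0
0 0 0 0

After press 5 at (1,1):
0 1 1 1
0 0 1 0
0 0 0 0
0 0 0 0
0 0 0 0

After press 6 at (0,2):
0 0 0 0
0 0 0 0
0 0 0 0
0 0 0 0
0 0 0 0

Lights still on: 0

Answer: yes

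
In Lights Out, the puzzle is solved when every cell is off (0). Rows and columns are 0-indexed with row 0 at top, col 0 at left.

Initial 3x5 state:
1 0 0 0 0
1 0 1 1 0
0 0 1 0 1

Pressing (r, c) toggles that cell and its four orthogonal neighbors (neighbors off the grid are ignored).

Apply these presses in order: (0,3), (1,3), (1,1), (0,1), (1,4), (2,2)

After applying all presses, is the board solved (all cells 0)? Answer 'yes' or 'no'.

After press 1 at (0,3):
1 0 1 1 1
1 0 1 0 0
0 0 1 0 1

After press 2 at (1,3):
1 0 1 0 1
1 0 0 1 1
0 0 1 1 1

After press 3 at (1,1):
1 1 1 0 1
0 1 1 1 1
0 1 1 1 1

After press 4 at (0,1):
0 0 0 0 1
0 0 1 1 1
0 1 1 1 1

After press 5 at (1,4):
0 0 0 0 0
0 0 1 0 0
0 1 1 1 0

After press 6 at (2,2):
0 0 0 0 0
0 0 0 0 0
0 0 0 0 0

Lights still on: 0

Answer: yes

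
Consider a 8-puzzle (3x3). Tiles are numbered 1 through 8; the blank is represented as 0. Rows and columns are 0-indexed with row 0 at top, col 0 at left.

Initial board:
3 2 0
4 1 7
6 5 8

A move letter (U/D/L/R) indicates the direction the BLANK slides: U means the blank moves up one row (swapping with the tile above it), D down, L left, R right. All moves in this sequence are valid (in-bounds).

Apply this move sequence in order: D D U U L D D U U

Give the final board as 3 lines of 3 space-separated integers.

Answer: 3 0 2
4 1 7
6 5 8

Derivation:
After move 1 (D):
3 2 7
4 1 0
6 5 8

After move 2 (D):
3 2 7
4 1 8
6 5 0

After move 3 (U):
3 2 7
4 1 0
6 5 8

After move 4 (U):
3 2 0
4 1 7
6 5 8

After move 5 (L):
3 0 2
4 1 7
6 5 8

After move 6 (D):
3 1 2
4 0 7
6 5 8

After move 7 (D):
3 1 2
4 5 7
6 0 8

After move 8 (U):
3 1 2
4 0 7
6 5 8

After move 9 (U):
3 0 2
4 1 7
6 5 8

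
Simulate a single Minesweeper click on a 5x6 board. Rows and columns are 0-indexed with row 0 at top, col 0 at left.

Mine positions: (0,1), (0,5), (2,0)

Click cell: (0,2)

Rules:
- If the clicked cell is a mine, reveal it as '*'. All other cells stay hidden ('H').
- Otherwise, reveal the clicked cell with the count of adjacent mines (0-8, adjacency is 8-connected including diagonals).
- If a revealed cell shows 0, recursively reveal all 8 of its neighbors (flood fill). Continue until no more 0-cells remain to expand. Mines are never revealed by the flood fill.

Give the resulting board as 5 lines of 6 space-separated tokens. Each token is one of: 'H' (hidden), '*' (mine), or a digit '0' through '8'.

H H 1 H H H
H H H H H H
H H H H H H
H H H H H H
H H H H H H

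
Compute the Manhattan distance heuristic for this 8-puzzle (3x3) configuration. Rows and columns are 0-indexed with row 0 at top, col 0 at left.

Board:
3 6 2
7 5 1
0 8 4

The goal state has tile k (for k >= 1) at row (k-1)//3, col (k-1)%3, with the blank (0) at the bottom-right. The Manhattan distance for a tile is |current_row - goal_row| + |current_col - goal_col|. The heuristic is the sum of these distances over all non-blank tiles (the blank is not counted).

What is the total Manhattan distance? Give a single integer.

Answer: 12

Derivation:
Tile 3: (0,0)->(0,2) = 2
Tile 6: (0,1)->(1,2) = 2
Tile 2: (0,2)->(0,1) = 1
Tile 7: (1,0)->(2,0) = 1
Tile 5: (1,1)->(1,1) = 0
Tile 1: (1,2)->(0,0) = 3
Tile 8: (2,1)->(2,1) = 0
Tile 4: (2,2)->(1,0) = 3
Sum: 2 + 2 + 1 + 1 + 0 + 3 + 0 + 3 = 12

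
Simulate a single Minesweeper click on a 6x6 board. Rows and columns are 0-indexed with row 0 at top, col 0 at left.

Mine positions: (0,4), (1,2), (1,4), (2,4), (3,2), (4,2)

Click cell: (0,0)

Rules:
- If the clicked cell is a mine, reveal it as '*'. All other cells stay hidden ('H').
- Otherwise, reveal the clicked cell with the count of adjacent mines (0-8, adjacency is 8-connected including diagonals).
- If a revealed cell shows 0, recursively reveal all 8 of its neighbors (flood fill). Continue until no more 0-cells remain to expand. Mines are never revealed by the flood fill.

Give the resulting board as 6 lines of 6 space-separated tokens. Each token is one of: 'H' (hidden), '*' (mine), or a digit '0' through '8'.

0 1 H H H H
0 1 H H H H
0 2 H H H H
0 2 H H H H
0 2 H H H H
0 1 H H H H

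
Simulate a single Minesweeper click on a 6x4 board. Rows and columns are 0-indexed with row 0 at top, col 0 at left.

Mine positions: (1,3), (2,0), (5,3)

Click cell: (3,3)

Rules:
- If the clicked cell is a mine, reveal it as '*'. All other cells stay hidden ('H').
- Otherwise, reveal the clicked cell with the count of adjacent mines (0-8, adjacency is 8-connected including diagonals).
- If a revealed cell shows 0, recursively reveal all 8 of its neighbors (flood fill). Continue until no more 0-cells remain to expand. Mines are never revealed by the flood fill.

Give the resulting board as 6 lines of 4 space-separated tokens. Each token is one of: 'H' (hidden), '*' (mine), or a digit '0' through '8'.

H H H H
H H H H
H 1 1 1
1 1 0 0
0 0 1 1
0 0 1 H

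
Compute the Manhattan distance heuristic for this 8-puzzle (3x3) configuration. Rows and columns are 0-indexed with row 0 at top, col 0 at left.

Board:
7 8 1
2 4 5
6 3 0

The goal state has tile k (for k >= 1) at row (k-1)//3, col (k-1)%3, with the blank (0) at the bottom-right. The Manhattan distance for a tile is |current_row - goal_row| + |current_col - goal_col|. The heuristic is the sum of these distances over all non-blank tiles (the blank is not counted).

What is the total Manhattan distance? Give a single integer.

Tile 7: (0,0)->(2,0) = 2
Tile 8: (0,1)->(2,1) = 2
Tile 1: (0,2)->(0,0) = 2
Tile 2: (1,0)->(0,1) = 2
Tile 4: (1,1)->(1,0) = 1
Tile 5: (1,2)->(1,1) = 1
Tile 6: (2,0)->(1,2) = 3
Tile 3: (2,1)->(0,2) = 3
Sum: 2 + 2 + 2 + 2 + 1 + 1 + 3 + 3 = 16

Answer: 16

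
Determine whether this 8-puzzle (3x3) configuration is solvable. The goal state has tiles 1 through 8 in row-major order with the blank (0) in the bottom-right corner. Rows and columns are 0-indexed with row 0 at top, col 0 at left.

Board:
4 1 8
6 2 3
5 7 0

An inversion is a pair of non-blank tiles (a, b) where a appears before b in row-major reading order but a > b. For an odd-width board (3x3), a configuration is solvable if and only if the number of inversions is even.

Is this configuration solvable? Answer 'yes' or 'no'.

Answer: no

Derivation:
Inversions (pairs i<j in row-major order where tile[i] > tile[j] > 0): 11
11 is odd, so the puzzle is not solvable.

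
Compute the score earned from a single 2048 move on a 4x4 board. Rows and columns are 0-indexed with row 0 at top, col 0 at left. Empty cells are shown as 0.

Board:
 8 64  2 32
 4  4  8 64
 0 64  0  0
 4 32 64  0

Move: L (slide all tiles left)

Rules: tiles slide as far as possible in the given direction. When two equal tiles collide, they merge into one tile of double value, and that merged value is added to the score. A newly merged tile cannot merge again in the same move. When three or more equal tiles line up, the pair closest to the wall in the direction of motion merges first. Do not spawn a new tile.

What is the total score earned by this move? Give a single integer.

Slide left:
row 0: [8, 64, 2, 32] -> [8, 64, 2, 32]  score +0 (running 0)
row 1: [4, 4, 8, 64] -> [8, 8, 64, 0]  score +8 (running 8)
row 2: [0, 64, 0, 0] -> [64, 0, 0, 0]  score +0 (running 8)
row 3: [4, 32, 64, 0] -> [4, 32, 64, 0]  score +0 (running 8)
Board after move:
 8 64  2 32
 8  8 64  0
64  0  0  0
 4 32 64  0

Answer: 8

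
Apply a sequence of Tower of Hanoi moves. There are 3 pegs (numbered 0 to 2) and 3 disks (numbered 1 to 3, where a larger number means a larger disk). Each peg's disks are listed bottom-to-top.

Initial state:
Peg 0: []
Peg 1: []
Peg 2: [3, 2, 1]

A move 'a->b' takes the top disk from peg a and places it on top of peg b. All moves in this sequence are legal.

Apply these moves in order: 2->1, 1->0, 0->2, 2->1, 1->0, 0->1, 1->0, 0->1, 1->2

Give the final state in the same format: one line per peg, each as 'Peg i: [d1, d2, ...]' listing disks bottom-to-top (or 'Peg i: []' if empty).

Answer: Peg 0: []
Peg 1: []
Peg 2: [3, 2, 1]

Derivation:
After move 1 (2->1):
Peg 0: []
Peg 1: [1]
Peg 2: [3, 2]

After move 2 (1->0):
Peg 0: [1]
Peg 1: []
Peg 2: [3, 2]

After move 3 (0->2):
Peg 0: []
Peg 1: []
Peg 2: [3, 2, 1]

After move 4 (2->1):
Peg 0: []
Peg 1: [1]
Peg 2: [3, 2]

After move 5 (1->0):
Peg 0: [1]
Peg 1: []
Peg 2: [3, 2]

After move 6 (0->1):
Peg 0: []
Peg 1: [1]
Peg 2: [3, 2]

After move 7 (1->0):
Peg 0: [1]
Peg 1: []
Peg 2: [3, 2]

After move 8 (0->1):
Peg 0: []
Peg 1: [1]
Peg 2: [3, 2]

After move 9 (1->2):
Peg 0: []
Peg 1: []
Peg 2: [3, 2, 1]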